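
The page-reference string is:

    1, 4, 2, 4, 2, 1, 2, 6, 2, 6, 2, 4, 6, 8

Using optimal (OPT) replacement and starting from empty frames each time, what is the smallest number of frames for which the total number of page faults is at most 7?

f=1: 14 faults
f=2: 7 faults
f=3: 5 faults
f=4: 5 faults
f=5: 5 faults
Smallest f with faults ≤ 7 is 2.

2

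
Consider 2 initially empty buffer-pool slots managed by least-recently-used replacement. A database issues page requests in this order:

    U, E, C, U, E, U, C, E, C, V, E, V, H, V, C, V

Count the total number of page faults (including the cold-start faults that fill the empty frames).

U -> fault, frames {U}
E -> fault, frames {U,E}
C -> fault, evict U, frames {E,C}
U -> fault, evict E, frames {C,U}
E -> fault, evict C, frames {U,E}
U -> hit
C -> fault, evict E, frames {U,C}
E -> fault, evict U, frames {C,E}
C -> hit
V -> fault, evict E, frames {C,V}
E -> fault, evict C, frames {V,E}
V -> hit
H -> fault, evict E, frames {V,H}
V -> hit
C -> fault, evict H, frames {V,C}
V -> hit
Page faults: 11.

11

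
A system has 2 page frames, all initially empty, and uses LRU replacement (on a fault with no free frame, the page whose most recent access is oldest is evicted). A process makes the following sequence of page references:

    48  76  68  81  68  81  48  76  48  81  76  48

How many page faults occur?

9

48 → fault, frames (48)
76 → fault, frames (48 76)
68 → fault, evict 48, frames (76 68)
81 → fault, evict 76, frames (68 81)
68 → hit
81 → hit
48 → fault, evict 68, frames (81 48)
76 → fault, evict 81, frames (48 76)
48 → hit
81 → fault, evict 76, frames (48 81)
76 → fault, evict 48, frames (81 76)
48 → fault, evict 81, frames (76 48)
Page faults: 9.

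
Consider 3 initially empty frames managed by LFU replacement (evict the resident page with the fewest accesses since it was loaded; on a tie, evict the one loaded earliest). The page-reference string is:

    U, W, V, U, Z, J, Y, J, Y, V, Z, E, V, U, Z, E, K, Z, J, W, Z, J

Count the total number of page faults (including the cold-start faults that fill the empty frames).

17

U: miss, frames (U)
W: miss, frames (U W)
V: miss, frames (U W V)
U: hit
Z: miss, evict W, frames (U V Z)
J: miss, evict V, frames (U Z J)
Y: miss, evict Z, frames (U J Y)
J: hit
Y: hit
V: miss, evict U, frames (J Y V)
Z: miss, evict V, frames (J Y Z)
E: miss, evict Z, frames (J Y E)
V: miss, evict E, frames (J Y V)
U: miss, evict V, frames (J Y U)
Z: miss, evict U, frames (J Y Z)
E: miss, evict Z, frames (J Y E)
K: miss, evict E, frames (J Y K)
Z: miss, evict K, frames (J Y Z)
J: hit
W: miss, evict Z, frames (J Y W)
Z: miss, evict W, frames (J Y Z)
J: hit
Page faults: 17.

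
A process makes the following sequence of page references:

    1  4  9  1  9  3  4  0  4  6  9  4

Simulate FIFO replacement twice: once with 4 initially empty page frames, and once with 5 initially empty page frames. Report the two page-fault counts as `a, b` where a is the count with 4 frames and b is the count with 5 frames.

4 frames: F F F . . F . F . F . F → 7 faults.
5 frames: F F F . . F . F . F . . → 6 faults.
6 < 7: adding a frame reduced faults, as is typical.

7, 6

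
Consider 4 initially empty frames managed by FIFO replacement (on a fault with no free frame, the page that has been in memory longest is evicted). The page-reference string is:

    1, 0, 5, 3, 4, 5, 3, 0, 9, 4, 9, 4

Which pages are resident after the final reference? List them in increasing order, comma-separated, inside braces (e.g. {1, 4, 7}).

{3, 4, 5, 9}

1 -> miss, frames (1)
0 -> miss, frames (1 0)
5 -> miss, frames (1 0 5)
3 -> miss, frames (1 0 5 3)
4 -> miss, evict 1, frames (0 5 3 4)
5 -> hit
3 -> hit
0 -> hit
9 -> miss, evict 0, frames (5 3 4 9)
4 -> hit
9 -> hit
4 -> hit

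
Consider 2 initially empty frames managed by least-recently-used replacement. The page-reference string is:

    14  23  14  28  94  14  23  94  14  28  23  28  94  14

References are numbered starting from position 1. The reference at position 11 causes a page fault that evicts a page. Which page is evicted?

14

pos 1: 14: fault, frames {14}
pos 2: 23: fault, frames {14,23}
pos 3: 14: hit
pos 4: 28: fault, evict 23, frames {14,28}
pos 5: 94: fault, evict 14, frames {28,94}
pos 6: 14: fault, evict 28, frames {94,14}
pos 7: 23: fault, evict 94, frames {14,23}
pos 8: 94: fault, evict 14, frames {23,94}
pos 9: 14: fault, evict 23, frames {94,14}
pos 10: 28: fault, evict 94, frames {14,28}
pos 11: 23: fault, evict 14, frames {28,23}
At position 11, page 14 is evicted.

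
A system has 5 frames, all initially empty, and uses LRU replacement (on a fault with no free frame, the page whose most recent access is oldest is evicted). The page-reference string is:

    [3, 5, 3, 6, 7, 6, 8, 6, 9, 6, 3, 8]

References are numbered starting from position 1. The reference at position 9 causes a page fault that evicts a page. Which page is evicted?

5

pos 1: 3 → miss, frames (3)
pos 2: 5 → miss, frames (3 5)
pos 3: 3 → hit
pos 4: 6 → miss, frames (5 3 6)
pos 5: 7 → miss, frames (5 3 6 7)
pos 6: 6 → hit
pos 7: 8 → miss, frames (5 3 7 6 8)
pos 8: 6 → hit
pos 9: 9 → miss, evict 5, frames (3 7 8 6 9)
At position 9, page 5 is evicted.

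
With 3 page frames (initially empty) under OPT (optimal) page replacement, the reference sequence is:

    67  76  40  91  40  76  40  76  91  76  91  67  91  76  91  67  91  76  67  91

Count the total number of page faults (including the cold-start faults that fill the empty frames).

67 → miss, frames {67}
76 → miss, frames {67,76}
40 → miss, frames {67,76,40}
91 → miss, evict 67, frames {76,40,91}
40 → hit
76 → hit
40 → hit
76 → hit
91 → hit
76 → hit
91 → hit
67 → miss, evict 40, frames {76,91,67}
91 → hit
76 → hit
91 → hit
67 → hit
91 → hit
76 → hit
67 → hit
91 → hit
Page faults: 5.

5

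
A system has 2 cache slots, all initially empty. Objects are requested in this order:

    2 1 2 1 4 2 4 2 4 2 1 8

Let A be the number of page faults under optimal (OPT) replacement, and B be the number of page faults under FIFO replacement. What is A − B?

Under OPT: F F . . F . . . . . F F → 5 faults.
Under FIFO: F F . . F F . . . . F F → 6 faults.
A − B = 5 − 6 = -1.

-1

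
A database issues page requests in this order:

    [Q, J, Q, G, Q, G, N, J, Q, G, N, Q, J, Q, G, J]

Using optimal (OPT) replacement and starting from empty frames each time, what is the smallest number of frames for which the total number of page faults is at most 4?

4

f=1: 16 faults
f=2: 9 faults
f=3: 6 faults
f=4: 4 faults
Smallest f with faults ≤ 4 is 4.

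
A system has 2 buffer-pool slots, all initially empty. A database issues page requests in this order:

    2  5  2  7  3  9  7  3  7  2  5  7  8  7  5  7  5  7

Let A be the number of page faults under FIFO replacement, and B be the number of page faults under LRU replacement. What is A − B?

1

Under FIFO: F F . F F F F F . F F F F . F F . . → 13 faults.
Under LRU: F F . F F F F F . F F F F . F . . . → 12 faults.
A − B = 13 − 12 = 1.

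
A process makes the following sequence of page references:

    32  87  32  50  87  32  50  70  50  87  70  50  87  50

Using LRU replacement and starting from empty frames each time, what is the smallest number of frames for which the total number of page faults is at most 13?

f=1: 14 faults
f=2: 11 faults
f=3: 5 faults
f=4: 4 faults
Smallest f with faults ≤ 13 is 2.

2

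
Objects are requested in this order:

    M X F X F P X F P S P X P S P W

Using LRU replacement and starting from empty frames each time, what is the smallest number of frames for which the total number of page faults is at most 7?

f=1: 16 faults
f=2: 11 faults
f=3: 7 faults
f=4: 6 faults
f=5: 6 faults
f=6: 6 faults
Smallest f with faults ≤ 7 is 3.

3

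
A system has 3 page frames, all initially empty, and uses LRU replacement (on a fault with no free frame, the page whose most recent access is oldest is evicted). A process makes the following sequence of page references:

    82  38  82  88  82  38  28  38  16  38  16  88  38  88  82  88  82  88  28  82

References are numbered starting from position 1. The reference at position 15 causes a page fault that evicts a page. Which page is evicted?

16

pos 1: 82 -> fault, frames (82)
pos 2: 38 -> fault, frames (82 38)
pos 3: 82 -> hit
pos 4: 88 -> fault, frames (38 82 88)
pos 5: 82 -> hit
pos 6: 38 -> hit
pos 7: 28 -> fault, evict 88, frames (82 38 28)
pos 8: 38 -> hit
pos 9: 16 -> fault, evict 82, frames (28 38 16)
pos 10: 38 -> hit
pos 11: 16 -> hit
pos 12: 88 -> fault, evict 28, frames (38 16 88)
pos 13: 38 -> hit
pos 14: 88 -> hit
pos 15: 82 -> fault, evict 16, frames (38 88 82)
At position 15, page 16 is evicted.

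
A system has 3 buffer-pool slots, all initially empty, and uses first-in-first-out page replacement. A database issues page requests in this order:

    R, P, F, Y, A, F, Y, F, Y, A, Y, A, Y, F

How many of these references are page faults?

R: miss, frames {R}
P: miss, frames {R,P}
F: miss, frames {R,P,F}
Y: miss, evict R, frames {P,F,Y}
A: miss, evict P, frames {F,Y,A}
F: hit
Y: hit
F: hit
Y: hit
A: hit
Y: hit
A: hit
Y: hit
F: hit
Page faults: 5.

5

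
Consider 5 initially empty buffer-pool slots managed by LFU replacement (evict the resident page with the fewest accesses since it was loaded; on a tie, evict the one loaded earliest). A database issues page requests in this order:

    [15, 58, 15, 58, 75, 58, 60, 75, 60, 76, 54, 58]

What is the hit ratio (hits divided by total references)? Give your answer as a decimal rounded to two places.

0.50

15: miss, frames {15}
58: miss, frames {15,58}
15: hit
58: hit
75: miss, frames {15,58,75}
58: hit
60: miss, frames {15,58,75,60}
75: hit
60: hit
76: miss, frames {15,58,75,60,76}
54: miss, evict 76, frames {15,58,75,60,54}
58: hit
Hits: 6 of 12 references → 6/12 = 0.5000.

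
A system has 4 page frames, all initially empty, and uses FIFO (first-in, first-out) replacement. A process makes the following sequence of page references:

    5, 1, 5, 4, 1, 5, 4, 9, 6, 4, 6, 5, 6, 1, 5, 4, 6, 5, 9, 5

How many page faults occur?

9

5 → miss, frames {5}
1 → miss, frames {5,1}
5 → hit
4 → miss, frames {5,1,4}
1 → hit
5 → hit
4 → hit
9 → miss, frames {5,1,4,9}
6 → miss, evict 5, frames {1,4,9,6}
4 → hit
6 → hit
5 → miss, evict 1, frames {4,9,6,5}
6 → hit
1 → miss, evict 4, frames {9,6,5,1}
5 → hit
4 → miss, evict 9, frames {6,5,1,4}
6 → hit
5 → hit
9 → miss, evict 6, frames {5,1,4,9}
5 → hit
Page faults: 9.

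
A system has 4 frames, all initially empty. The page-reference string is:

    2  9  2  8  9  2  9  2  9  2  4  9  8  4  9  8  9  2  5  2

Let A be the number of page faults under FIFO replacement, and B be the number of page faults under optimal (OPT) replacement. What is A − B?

1

Under FIFO: F F . F . . . . . . F . . . . . . . F F → 6 faults.
Under OPT: F F . F . . . . . . F . . . . . . . F . → 5 faults.
A − B = 6 − 5 = 1.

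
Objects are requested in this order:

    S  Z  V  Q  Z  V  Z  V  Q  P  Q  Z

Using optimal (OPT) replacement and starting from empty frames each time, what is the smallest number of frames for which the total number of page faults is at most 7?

f=1: 12 faults
f=2: 8 faults
f=3: 5 faults
f=4: 5 faults
f=5: 5 faults
Smallest f with faults ≤ 7 is 3.

3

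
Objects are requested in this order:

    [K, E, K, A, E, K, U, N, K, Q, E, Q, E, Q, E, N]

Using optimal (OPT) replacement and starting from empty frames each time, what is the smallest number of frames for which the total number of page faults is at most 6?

3

f=1: 16 faults
f=2: 9 faults
f=3: 6 faults
f=4: 6 faults
f=5: 6 faults
f=6: 6 faults
Smallest f with faults ≤ 6 is 3.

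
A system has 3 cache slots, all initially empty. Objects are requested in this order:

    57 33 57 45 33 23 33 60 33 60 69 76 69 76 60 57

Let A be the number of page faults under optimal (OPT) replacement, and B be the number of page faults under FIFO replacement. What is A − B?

Under OPT: F F . F . F . F . . F F . . . F → 8 faults.
Under FIFO: F F . F . F . F F . F F . . F F → 10 faults.
A − B = 8 − 10 = -2.

-2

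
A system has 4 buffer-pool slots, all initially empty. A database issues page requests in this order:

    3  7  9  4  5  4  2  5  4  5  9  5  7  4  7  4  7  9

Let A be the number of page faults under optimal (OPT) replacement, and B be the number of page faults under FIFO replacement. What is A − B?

Under OPT: F F F F F . F . . . . . F . . . . . → 7 faults.
Under FIFO: F F F F F . F . . . . . F . . . . F → 8 faults.
A − B = 7 − 8 = -1.

-1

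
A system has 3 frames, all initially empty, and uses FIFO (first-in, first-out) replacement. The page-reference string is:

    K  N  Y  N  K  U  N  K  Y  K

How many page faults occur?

K → fault, frames (K)
N → fault, frames (K N)
Y → fault, frames (K N Y)
N → hit
K → hit
U → fault, evict K, frames (N Y U)
N → hit
K → fault, evict N, frames (Y U K)
Y → hit
K → hit
Page faults: 5.

5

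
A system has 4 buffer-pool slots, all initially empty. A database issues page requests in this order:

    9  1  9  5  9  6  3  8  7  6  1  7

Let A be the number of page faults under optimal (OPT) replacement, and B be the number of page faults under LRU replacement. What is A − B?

-1

Under OPT: F F . F . F F F F . . . → 7 faults.
Under LRU: F F . F . F F F F . F . → 8 faults.
A − B = 7 − 8 = -1.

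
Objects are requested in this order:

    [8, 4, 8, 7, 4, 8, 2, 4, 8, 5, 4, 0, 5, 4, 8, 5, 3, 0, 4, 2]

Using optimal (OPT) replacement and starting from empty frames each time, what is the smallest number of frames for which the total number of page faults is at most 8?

f=1: 20 faults
f=2: 14 faults
f=3: 10 faults
f=4: 8 faults
f=5: 7 faults
f=6: 7 faults
f=7: 7 faults
Smallest f with faults ≤ 8 is 4.

4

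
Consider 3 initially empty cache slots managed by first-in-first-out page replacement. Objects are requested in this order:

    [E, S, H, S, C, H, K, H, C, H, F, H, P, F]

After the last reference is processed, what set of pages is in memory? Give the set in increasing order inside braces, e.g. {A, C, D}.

E → miss, frames [E]
S → miss, frames [E, S]
H → miss, frames [E, S, H]
S → hit
C → miss, evict E, frames [S, H, C]
H → hit
K → miss, evict S, frames [H, C, K]
H → hit
C → hit
H → hit
F → miss, evict H, frames [C, K, F]
H → miss, evict C, frames [K, F, H]
P → miss, evict K, frames [F, H, P]
F → hit

{F, H, P}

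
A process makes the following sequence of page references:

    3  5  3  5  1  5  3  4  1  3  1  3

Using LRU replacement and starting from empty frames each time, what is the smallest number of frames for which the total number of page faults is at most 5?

f=1: 12 faults
f=2: 7 faults
f=3: 5 faults
f=4: 4 faults
Smallest f with faults ≤ 5 is 3.

3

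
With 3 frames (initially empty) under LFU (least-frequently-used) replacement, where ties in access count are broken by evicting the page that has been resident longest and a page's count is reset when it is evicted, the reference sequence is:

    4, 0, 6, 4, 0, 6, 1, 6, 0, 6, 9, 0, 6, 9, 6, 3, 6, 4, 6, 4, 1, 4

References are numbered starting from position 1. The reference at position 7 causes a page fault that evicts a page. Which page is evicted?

pos 1: 4 → miss, frames {4}
pos 2: 0 → miss, frames {4,0}
pos 3: 6 → miss, frames {4,0,6}
pos 4: 4 → hit
pos 5: 0 → hit
pos 6: 6 → hit
pos 7: 1 → miss, evict 4, frames {0,6,1}
At position 7, page 4 is evicted.

4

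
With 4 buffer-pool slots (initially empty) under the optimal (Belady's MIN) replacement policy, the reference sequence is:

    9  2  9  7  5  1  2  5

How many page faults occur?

9 -> fault, frames (9)
2 -> fault, frames (9 2)
9 -> hit
7 -> fault, frames (9 2 7)
5 -> fault, frames (9 2 7 5)
1 -> fault, evict 7, frames (9 2 5 1)
2 -> hit
5 -> hit
Page faults: 5.

5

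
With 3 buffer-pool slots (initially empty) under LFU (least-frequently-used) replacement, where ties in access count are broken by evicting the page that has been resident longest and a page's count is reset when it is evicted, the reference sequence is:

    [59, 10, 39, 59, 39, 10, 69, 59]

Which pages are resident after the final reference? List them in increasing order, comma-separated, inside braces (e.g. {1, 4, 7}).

{10, 39, 59}

59 → miss, frames (59)
10 → miss, frames (59 10)
39 → miss, frames (59 10 39)
59 → hit
39 → hit
10 → hit
69 → miss, evict 59, frames (10 39 69)
59 → miss, evict 69, frames (10 39 59)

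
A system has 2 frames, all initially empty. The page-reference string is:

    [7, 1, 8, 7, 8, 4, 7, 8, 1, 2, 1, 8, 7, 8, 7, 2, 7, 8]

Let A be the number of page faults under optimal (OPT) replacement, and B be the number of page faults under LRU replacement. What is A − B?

Under OPT: F F F . . F . F F F . F F . . F . F → 11 faults.
Under LRU: F F F F . F F F F F . F F . . F . F → 13 faults.
A − B = 11 − 13 = -2.

-2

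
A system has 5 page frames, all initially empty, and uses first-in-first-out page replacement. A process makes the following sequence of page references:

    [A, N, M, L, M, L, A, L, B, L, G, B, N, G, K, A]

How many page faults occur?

A: miss, frames (A)
N: miss, frames (A N)
M: miss, frames (A N M)
L: miss, frames (A N M L)
M: hit
L: hit
A: hit
L: hit
B: miss, frames (A N M L B)
L: hit
G: miss, evict A, frames (N M L B G)
B: hit
N: hit
G: hit
K: miss, evict N, frames (M L B G K)
A: miss, evict M, frames (L B G K A)
Page faults: 8.

8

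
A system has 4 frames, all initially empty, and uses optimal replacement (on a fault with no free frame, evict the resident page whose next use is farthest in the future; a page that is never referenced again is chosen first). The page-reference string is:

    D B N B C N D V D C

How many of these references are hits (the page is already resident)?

5

D -> miss, frames {D}
B -> miss, frames {D,B}
N -> miss, frames {D,B,N}
B -> hit
C -> miss, frames {D,B,N,C}
N -> hit
D -> hit
V -> miss, evict N, frames {D,B,C,V}
D -> hit
C -> hit
Hits: 5.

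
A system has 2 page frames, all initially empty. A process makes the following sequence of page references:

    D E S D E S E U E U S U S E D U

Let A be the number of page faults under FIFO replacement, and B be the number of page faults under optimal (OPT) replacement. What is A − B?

Under FIFO: F F F F F F . F F . F F . F F F → 13 faults.
Under OPT: F F F . F . . F . . F . . F F . → 8 faults.
A − B = 13 − 8 = 5.

5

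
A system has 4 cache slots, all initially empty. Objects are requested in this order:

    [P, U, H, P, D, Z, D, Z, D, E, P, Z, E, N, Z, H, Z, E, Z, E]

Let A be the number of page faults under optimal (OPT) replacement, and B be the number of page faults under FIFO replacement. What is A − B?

-4

Under OPT: F F F . F F . . . F . . . F . . . . . . → 7 faults.
Under FIFO: F F F . F F . . . F F . . F . F F F . . → 11 faults.
A − B = 7 − 11 = -4.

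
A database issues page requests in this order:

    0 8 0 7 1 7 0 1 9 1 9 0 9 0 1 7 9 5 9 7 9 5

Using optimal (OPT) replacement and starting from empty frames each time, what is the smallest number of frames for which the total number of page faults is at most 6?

4

f=1: 22 faults
f=2: 12 faults
f=3: 7 faults
f=4: 6 faults
f=5: 6 faults
f=6: 6 faults
Smallest f with faults ≤ 6 is 4.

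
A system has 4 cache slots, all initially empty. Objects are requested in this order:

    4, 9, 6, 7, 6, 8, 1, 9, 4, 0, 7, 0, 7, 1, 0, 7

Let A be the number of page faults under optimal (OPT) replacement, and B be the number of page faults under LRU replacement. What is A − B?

Under OPT: F F F F . F F . . F . . . . . . → 7 faults.
Under LRU: F F F F . F F F F F F . . F . . → 11 faults.
A − B = 7 − 11 = -4.

-4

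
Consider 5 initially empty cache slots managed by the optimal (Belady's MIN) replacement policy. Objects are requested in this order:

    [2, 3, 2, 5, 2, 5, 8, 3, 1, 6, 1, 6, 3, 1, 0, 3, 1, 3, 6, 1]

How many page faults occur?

7

2 → miss, frames (2)
3 → miss, frames (2 3)
2 → hit
5 → miss, frames (2 3 5)
2 → hit
5 → hit
8 → miss, frames (2 3 5 8)
3 → hit
1 → miss, frames (2 3 5 8 1)
6 → miss, evict 8, frames (2 3 5 1 6)
1 → hit
6 → hit
3 → hit
1 → hit
0 → miss, evict 5, frames (2 3 1 6 0)
3 → hit
1 → hit
3 → hit
6 → hit
1 → hit
Page faults: 7.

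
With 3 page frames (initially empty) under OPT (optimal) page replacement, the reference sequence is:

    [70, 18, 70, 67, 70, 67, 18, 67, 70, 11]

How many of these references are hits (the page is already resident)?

70 → fault, frames [70]
18 → fault, frames [70, 18]
70 → hit
67 → fault, frames [70, 18, 67]
70 → hit
67 → hit
18 → hit
67 → hit
70 → hit
11 → fault, evict 67, frames [70, 18, 11]
Hits: 6.

6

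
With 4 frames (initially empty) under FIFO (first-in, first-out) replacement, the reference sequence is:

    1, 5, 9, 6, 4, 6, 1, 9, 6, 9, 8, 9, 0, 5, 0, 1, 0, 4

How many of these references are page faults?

12

1 -> miss, frames [1]
5 -> miss, frames [1, 5]
9 -> miss, frames [1, 5, 9]
6 -> miss, frames [1, 5, 9, 6]
4 -> miss, evict 1, frames [5, 9, 6, 4]
6 -> hit
1 -> miss, evict 5, frames [9, 6, 4, 1]
9 -> hit
6 -> hit
9 -> hit
8 -> miss, evict 9, frames [6, 4, 1, 8]
9 -> miss, evict 6, frames [4, 1, 8, 9]
0 -> miss, evict 4, frames [1, 8, 9, 0]
5 -> miss, evict 1, frames [8, 9, 0, 5]
0 -> hit
1 -> miss, evict 8, frames [9, 0, 5, 1]
0 -> hit
4 -> miss, evict 9, frames [0, 5, 1, 4]
Page faults: 12.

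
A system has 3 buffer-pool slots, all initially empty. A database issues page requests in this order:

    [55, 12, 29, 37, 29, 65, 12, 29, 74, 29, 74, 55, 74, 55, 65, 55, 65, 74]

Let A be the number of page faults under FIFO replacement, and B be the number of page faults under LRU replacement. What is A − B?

Under FIFO: F F F F . F F F F . . F . . F . . . → 10 faults.
Under LRU: F F F F . F F . F . . F . . F . . . → 9 faults.
A − B = 10 − 9 = 1.

1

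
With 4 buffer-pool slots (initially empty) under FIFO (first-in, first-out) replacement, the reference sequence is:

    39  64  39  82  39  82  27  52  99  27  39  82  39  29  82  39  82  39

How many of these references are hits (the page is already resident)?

9

39 → fault, frames {39}
64 → fault, frames {39,64}
39 → hit
82 → fault, frames {39,64,82}
39 → hit
82 → hit
27 → fault, frames {39,64,82,27}
52 → fault, evict 39, frames {64,82,27,52}
99 → fault, evict 64, frames {82,27,52,99}
27 → hit
39 → fault, evict 82, frames {27,52,99,39}
82 → fault, evict 27, frames {52,99,39,82}
39 → hit
29 → fault, evict 52, frames {99,39,82,29}
82 → hit
39 → hit
82 → hit
39 → hit
Hits: 9.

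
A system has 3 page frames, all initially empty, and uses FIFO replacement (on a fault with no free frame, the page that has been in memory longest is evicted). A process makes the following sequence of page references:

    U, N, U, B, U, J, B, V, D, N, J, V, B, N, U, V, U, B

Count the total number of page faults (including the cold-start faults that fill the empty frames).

14

U → fault, frames {U}
N → fault, frames {U,N}
U → hit
B → fault, frames {U,N,B}
U → hit
J → fault, evict U, frames {N,B,J}
B → hit
V → fault, evict N, frames {B,J,V}
D → fault, evict B, frames {J,V,D}
N → fault, evict J, frames {V,D,N}
J → fault, evict V, frames {D,N,J}
V → fault, evict D, frames {N,J,V}
B → fault, evict N, frames {J,V,B}
N → fault, evict J, frames {V,B,N}
U → fault, evict V, frames {B,N,U}
V → fault, evict B, frames {N,U,V}
U → hit
B → fault, evict N, frames {U,V,B}
Page faults: 14.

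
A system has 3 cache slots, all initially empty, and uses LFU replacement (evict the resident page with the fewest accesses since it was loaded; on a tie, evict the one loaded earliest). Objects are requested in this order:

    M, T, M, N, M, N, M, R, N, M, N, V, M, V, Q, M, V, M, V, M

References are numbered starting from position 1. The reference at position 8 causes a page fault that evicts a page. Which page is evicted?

T

pos 1: M: miss, frames [M]
pos 2: T: miss, frames [M, T]
pos 3: M: hit
pos 4: N: miss, frames [M, T, N]
pos 5: M: hit
pos 6: N: hit
pos 7: M: hit
pos 8: R: miss, evict T, frames [M, N, R]
At position 8, page T is evicted.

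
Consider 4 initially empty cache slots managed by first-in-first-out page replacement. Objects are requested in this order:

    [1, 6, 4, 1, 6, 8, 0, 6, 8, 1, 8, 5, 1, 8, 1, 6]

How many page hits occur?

8

1 -> fault, frames [1]
6 -> fault, frames [1, 6]
4 -> fault, frames [1, 6, 4]
1 -> hit
6 -> hit
8 -> fault, frames [1, 6, 4, 8]
0 -> fault, evict 1, frames [6, 4, 8, 0]
6 -> hit
8 -> hit
1 -> fault, evict 6, frames [4, 8, 0, 1]
8 -> hit
5 -> fault, evict 4, frames [8, 0, 1, 5]
1 -> hit
8 -> hit
1 -> hit
6 -> fault, evict 8, frames [0, 1, 5, 6]
Hits: 8.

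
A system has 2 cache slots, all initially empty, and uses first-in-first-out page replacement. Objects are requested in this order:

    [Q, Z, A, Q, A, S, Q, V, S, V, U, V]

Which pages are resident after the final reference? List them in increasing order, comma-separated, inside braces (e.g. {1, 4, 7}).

{U, V}

Q -> fault, frames {Q}
Z -> fault, frames {Q,Z}
A -> fault, evict Q, frames {Z,A}
Q -> fault, evict Z, frames {A,Q}
A -> hit
S -> fault, evict A, frames {Q,S}
Q -> hit
V -> fault, evict Q, frames {S,V}
S -> hit
V -> hit
U -> fault, evict S, frames {V,U}
V -> hit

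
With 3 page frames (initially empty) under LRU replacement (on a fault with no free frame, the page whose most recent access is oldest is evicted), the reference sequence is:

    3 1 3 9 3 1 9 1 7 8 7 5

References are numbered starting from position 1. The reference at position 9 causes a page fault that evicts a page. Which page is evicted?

pos 1: 3 -> miss, frames [3]
pos 2: 1 -> miss, frames [3, 1]
pos 3: 3 -> hit
pos 4: 9 -> miss, frames [1, 3, 9]
pos 5: 3 -> hit
pos 6: 1 -> hit
pos 7: 9 -> hit
pos 8: 1 -> hit
pos 9: 7 -> miss, evict 3, frames [9, 1, 7]
At position 9, page 3 is evicted.

3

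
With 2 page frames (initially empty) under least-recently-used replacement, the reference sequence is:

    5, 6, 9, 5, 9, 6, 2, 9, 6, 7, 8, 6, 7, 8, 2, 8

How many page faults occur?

5: fault, frames [5]
6: fault, frames [5, 6]
9: fault, evict 5, frames [6, 9]
5: fault, evict 6, frames [9, 5]
9: hit
6: fault, evict 5, frames [9, 6]
2: fault, evict 9, frames [6, 2]
9: fault, evict 6, frames [2, 9]
6: fault, evict 2, frames [9, 6]
7: fault, evict 9, frames [6, 7]
8: fault, evict 6, frames [7, 8]
6: fault, evict 7, frames [8, 6]
7: fault, evict 8, frames [6, 7]
8: fault, evict 6, frames [7, 8]
2: fault, evict 7, frames [8, 2]
8: hit
Page faults: 14.

14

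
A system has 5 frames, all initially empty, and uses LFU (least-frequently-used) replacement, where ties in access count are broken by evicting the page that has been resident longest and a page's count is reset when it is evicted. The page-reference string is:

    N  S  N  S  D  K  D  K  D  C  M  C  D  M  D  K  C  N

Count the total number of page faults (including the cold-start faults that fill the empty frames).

N: miss, frames [N]
S: miss, frames [N, S]
N: hit
S: hit
D: miss, frames [N, S, D]
K: miss, frames [N, S, D, K]
D: hit
K: hit
D: hit
C: miss, frames [N, S, D, K, C]
M: miss, evict C, frames [N, S, D, K, M]
C: miss, evict M, frames [N, S, D, K, C]
D: hit
M: miss, evict C, frames [N, S, D, K, M]
D: hit
K: hit
C: miss, evict M, frames [N, S, D, K, C]
N: hit
Page faults: 9.

9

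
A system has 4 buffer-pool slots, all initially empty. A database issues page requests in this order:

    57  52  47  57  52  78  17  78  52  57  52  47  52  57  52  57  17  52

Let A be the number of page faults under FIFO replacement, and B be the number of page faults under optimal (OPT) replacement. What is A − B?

2

Under FIFO: F F F . . F F . . F F F . . . . . . → 8 faults.
Under OPT: F F F . . F F . . . . F . . . . . . → 6 faults.
A − B = 8 − 6 = 2.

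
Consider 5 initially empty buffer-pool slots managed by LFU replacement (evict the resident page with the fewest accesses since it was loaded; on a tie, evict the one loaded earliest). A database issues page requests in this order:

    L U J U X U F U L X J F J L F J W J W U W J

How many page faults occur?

L -> miss, frames [L]
U -> miss, frames [L, U]
J -> miss, frames [L, U, J]
U -> hit
X -> miss, frames [L, U, J, X]
U -> hit
F -> miss, frames [L, U, J, X, F]
U -> hit
L -> hit
X -> hit
J -> hit
F -> hit
J -> hit
L -> hit
F -> hit
J -> hit
W -> miss, evict X, frames [L, U, J, F, W]
J -> hit
W -> hit
U -> hit
W -> hit
J -> hit
Page faults: 6.

6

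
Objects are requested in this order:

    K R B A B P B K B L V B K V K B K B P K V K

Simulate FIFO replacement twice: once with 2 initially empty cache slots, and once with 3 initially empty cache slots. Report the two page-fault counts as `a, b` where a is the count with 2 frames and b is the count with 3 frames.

2 frames: F F F F . F F F . F F F F F . F F . F . F F → 17 faults.
3 frames: F F F F . F . F F F F . F . . F . . F . F F → 14 faults.
14 < 17: adding a frame reduced faults, as is typical.

17, 14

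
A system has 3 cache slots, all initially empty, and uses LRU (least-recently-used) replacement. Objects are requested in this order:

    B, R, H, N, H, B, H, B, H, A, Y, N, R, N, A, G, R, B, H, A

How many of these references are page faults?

15

B: miss, frames [B]
R: miss, frames [B, R]
H: miss, frames [B, R, H]
N: miss, evict B, frames [R, H, N]
H: hit
B: miss, evict R, frames [N, H, B]
H: hit
B: hit
H: hit
A: miss, evict N, frames [B, H, A]
Y: miss, evict B, frames [H, A, Y]
N: miss, evict H, frames [A, Y, N]
R: miss, evict A, frames [Y, N, R]
N: hit
A: miss, evict Y, frames [R, N, A]
G: miss, evict R, frames [N, A, G]
R: miss, evict N, frames [A, G, R]
B: miss, evict A, frames [G, R, B]
H: miss, evict G, frames [R, B, H]
A: miss, evict R, frames [B, H, A]
Page faults: 15.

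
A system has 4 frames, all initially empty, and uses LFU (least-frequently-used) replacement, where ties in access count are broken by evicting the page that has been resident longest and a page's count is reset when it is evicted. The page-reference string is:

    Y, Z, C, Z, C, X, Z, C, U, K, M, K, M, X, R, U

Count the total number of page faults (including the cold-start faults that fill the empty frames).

Y: fault, frames {Y}
Z: fault, frames {Y,Z}
C: fault, frames {Y,Z,C}
Z: hit
C: hit
X: fault, frames {Y,Z,C,X}
Z: hit
C: hit
U: fault, evict Y, frames {Z,C,X,U}
K: fault, evict X, frames {Z,C,U,K}
M: fault, evict U, frames {Z,C,K,M}
K: hit
M: hit
X: fault, evict K, frames {Z,C,M,X}
R: fault, evict X, frames {Z,C,M,R}
U: fault, evict R, frames {Z,C,M,U}
Page faults: 10.

10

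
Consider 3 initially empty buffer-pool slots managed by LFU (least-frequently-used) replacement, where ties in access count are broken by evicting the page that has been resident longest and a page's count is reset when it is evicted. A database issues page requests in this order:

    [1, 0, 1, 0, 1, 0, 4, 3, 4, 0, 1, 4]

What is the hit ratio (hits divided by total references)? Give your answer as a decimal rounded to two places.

0.58

1: miss, frames {1}
0: miss, frames {1,0}
1: hit
0: hit
1: hit
0: hit
4: miss, frames {1,0,4}
3: miss, evict 4, frames {1,0,3}
4: miss, evict 3, frames {1,0,4}
0: hit
1: hit
4: hit
Hits: 7 of 12 references → 7/12 = 0.5833.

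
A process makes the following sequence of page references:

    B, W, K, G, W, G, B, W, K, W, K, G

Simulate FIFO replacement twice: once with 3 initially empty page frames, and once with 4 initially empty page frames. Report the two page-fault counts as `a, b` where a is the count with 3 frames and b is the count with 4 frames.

8, 4

3 frames: F F F F . . F F F . . F → 8 faults.
4 frames: F F F F . . . . . . . . → 4 faults.
4 < 8: adding a frame reduced faults, as is typical.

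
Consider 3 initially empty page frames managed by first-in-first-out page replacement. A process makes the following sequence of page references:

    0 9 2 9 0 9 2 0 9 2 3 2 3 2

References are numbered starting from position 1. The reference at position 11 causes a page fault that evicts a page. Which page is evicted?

pos 1: 0: fault, frames {0}
pos 2: 9: fault, frames {0,9}
pos 3: 2: fault, frames {0,9,2}
pos 4: 9: hit
pos 5: 0: hit
pos 6: 9: hit
pos 7: 2: hit
pos 8: 0: hit
pos 9: 9: hit
pos 10: 2: hit
pos 11: 3: fault, evict 0, frames {9,2,3}
At position 11, page 0 is evicted.

0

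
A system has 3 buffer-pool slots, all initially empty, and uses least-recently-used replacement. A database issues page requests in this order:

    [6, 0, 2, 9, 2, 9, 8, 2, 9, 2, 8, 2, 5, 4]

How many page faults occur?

7

6 -> fault, frames [6]
0 -> fault, frames [6, 0]
2 -> fault, frames [6, 0, 2]
9 -> fault, evict 6, frames [0, 2, 9]
2 -> hit
9 -> hit
8 -> fault, evict 0, frames [2, 9, 8]
2 -> hit
9 -> hit
2 -> hit
8 -> hit
2 -> hit
5 -> fault, evict 9, frames [8, 2, 5]
4 -> fault, evict 8, frames [2, 5, 4]
Page faults: 7.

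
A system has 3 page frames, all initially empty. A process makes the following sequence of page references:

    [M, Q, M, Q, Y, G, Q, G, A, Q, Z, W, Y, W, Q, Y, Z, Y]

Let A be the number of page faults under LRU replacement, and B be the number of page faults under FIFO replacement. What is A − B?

-1

Under LRU: F F . . F F . . F . F F F . F . F . → 10 faults.
Under FIFO: F F . . F F . . F F F F F . F . F . → 11 faults.
A − B = 10 − 11 = -1.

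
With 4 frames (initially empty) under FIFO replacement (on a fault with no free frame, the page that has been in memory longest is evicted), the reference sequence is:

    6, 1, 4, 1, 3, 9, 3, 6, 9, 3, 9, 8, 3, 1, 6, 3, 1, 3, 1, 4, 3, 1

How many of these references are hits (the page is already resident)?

6 -> fault, frames [6]
1 -> fault, frames [6, 1]
4 -> fault, frames [6, 1, 4]
1 -> hit
3 -> fault, frames [6, 1, 4, 3]
9 -> fault, evict 6, frames [1, 4, 3, 9]
3 -> hit
6 -> fault, evict 1, frames [4, 3, 9, 6]
9 -> hit
3 -> hit
9 -> hit
8 -> fault, evict 4, frames [3, 9, 6, 8]
3 -> hit
1 -> fault, evict 3, frames [9, 6, 8, 1]
6 -> hit
3 -> fault, evict 9, frames [6, 8, 1, 3]
1 -> hit
3 -> hit
1 -> hit
4 -> fault, evict 6, frames [8, 1, 3, 4]
3 -> hit
1 -> hit
Hits: 12.

12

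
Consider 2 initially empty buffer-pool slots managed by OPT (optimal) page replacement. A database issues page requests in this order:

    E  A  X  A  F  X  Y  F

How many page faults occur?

E: fault, frames (E)
A: fault, frames (E A)
X: fault, evict E, frames (A X)
A: hit
F: fault, evict A, frames (X F)
X: hit
Y: fault, evict X, frames (F Y)
F: hit
Page faults: 5.

5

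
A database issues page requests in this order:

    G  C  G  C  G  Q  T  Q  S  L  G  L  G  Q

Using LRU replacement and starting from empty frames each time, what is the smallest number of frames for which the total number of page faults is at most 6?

5

f=1: 14 faults
f=2: 8 faults
f=3: 8 faults
f=4: 7 faults
f=5: 6 faults
f=6: 6 faults
Smallest f with faults ≤ 6 is 5.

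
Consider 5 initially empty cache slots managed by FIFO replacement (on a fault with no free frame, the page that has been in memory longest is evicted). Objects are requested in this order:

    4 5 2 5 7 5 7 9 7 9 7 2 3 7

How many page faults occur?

6

4 -> fault, frames (4)
5 -> fault, frames (4 5)
2 -> fault, frames (4 5 2)
5 -> hit
7 -> fault, frames (4 5 2 7)
5 -> hit
7 -> hit
9 -> fault, frames (4 5 2 7 9)
7 -> hit
9 -> hit
7 -> hit
2 -> hit
3 -> fault, evict 4, frames (5 2 7 9 3)
7 -> hit
Page faults: 6.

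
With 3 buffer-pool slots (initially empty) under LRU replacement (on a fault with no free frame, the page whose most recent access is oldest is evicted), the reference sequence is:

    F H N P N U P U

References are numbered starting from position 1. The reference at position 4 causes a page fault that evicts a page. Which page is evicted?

pos 1: F → miss, frames [F]
pos 2: H → miss, frames [F, H]
pos 3: N → miss, frames [F, H, N]
pos 4: P → miss, evict F, frames [H, N, P]
At position 4, page F is evicted.

F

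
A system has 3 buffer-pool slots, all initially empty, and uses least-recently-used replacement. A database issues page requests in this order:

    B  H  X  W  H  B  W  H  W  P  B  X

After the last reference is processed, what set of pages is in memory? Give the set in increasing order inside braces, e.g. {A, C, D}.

{B, P, X}

B: miss, frames {B}
H: miss, frames {B,H}
X: miss, frames {B,H,X}
W: miss, evict B, frames {H,X,W}
H: hit
B: miss, evict X, frames {W,H,B}
W: hit
H: hit
W: hit
P: miss, evict B, frames {H,W,P}
B: miss, evict H, frames {W,P,B}
X: miss, evict W, frames {P,B,X}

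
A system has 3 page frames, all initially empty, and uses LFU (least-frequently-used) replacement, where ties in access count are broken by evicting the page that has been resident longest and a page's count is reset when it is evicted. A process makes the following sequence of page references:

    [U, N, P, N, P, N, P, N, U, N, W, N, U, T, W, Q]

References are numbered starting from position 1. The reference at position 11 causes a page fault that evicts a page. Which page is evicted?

U

pos 1: U -> miss, frames (U)
pos 2: N -> miss, frames (U N)
pos 3: P -> miss, frames (U N P)
pos 4: N -> hit
pos 5: P -> hit
pos 6: N -> hit
pos 7: P -> hit
pos 8: N -> hit
pos 9: U -> hit
pos 10: N -> hit
pos 11: W -> miss, evict U, frames (N P W)
At position 11, page U is evicted.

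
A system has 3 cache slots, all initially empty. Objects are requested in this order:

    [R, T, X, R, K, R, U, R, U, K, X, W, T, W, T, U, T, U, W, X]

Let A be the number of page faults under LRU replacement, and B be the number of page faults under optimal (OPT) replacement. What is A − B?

Under LRU: F F F . F . F . . . F F F . . F . . . F → 10 faults.
Under OPT: F F F . F . F . . . F F F . . . . . . F → 9 faults.
A − B = 10 − 9 = 1.

1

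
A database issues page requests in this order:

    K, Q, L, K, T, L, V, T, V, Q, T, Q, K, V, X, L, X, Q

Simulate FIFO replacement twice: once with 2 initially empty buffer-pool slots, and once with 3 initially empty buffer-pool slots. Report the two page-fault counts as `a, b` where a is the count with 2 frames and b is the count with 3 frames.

2 frames: F F F F F F F F . F . . F F F F . F → 14 faults.
3 frames: F F F . F . F . . F . . F . F F . F → 10 faults.
10 < 14: adding a frame reduced faults, as is typical.

14, 10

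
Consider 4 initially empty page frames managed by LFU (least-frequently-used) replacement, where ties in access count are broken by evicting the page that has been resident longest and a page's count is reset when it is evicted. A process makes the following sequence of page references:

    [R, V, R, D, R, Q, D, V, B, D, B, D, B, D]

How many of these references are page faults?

R -> miss, frames (R)
V -> miss, frames (R V)
R -> hit
D -> miss, frames (R V D)
R -> hit
Q -> miss, frames (R V D Q)
D -> hit
V -> hit
B -> miss, evict Q, frames (R V D B)
D -> hit
B -> hit
D -> hit
B -> hit
D -> hit
Page faults: 5.

5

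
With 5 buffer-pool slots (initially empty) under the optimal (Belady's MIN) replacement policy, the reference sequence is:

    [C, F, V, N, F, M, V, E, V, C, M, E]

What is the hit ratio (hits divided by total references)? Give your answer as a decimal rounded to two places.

C -> fault, frames [C]
F -> fault, frames [C, F]
V -> fault, frames [C, F, V]
N -> fault, frames [C, F, V, N]
F -> hit
M -> fault, frames [C, F, V, N, M]
V -> hit
E -> fault, evict N, frames [C, F, V, M, E]
V -> hit
C -> hit
M -> hit
E -> hit
Hits: 6 of 12 references → 6/12 = 0.5000.

0.50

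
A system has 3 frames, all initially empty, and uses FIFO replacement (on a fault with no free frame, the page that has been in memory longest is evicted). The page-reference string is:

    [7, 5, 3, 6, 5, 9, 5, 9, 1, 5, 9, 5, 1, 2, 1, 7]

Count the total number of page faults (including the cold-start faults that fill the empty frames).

7 -> miss, frames {7}
5 -> miss, frames {7,5}
3 -> miss, frames {7,5,3}
6 -> miss, evict 7, frames {5,3,6}
5 -> hit
9 -> miss, evict 5, frames {3,6,9}
5 -> miss, evict 3, frames {6,9,5}
9 -> hit
1 -> miss, evict 6, frames {9,5,1}
5 -> hit
9 -> hit
5 -> hit
1 -> hit
2 -> miss, evict 9, frames {5,1,2}
1 -> hit
7 -> miss, evict 5, frames {1,2,7}
Page faults: 9.

9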